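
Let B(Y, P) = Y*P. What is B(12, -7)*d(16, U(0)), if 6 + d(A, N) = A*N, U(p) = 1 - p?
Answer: -840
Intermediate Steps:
B(Y, P) = P*Y
d(A, N) = -6 + A*N
B(12, -7)*d(16, U(0)) = (-7*12)*(-6 + 16*(1 - 1*0)) = -84*(-6 + 16*(1 + 0)) = -84*(-6 + 16*1) = -84*(-6 + 16) = -84*10 = -840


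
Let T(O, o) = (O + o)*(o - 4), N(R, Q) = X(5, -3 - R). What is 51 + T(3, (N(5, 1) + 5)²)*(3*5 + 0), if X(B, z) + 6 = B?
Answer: 3471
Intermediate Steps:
X(B, z) = -6 + B
N(R, Q) = -1 (N(R, Q) = -6 + 5 = -1)
T(O, o) = (-4 + o)*(O + o) (T(O, o) = (O + o)*(-4 + o) = (-4 + o)*(O + o))
51 + T(3, (N(5, 1) + 5)²)*(3*5 + 0) = 51 + (((-1 + 5)²)² - 4*3 - 4*(-1 + 5)² + 3*(-1 + 5)²)*(3*5 + 0) = 51 + ((4²)² - 12 - 4*4² + 3*4²)*(15 + 0) = 51 + (16² - 12 - 4*16 + 3*16)*15 = 51 + (256 - 12 - 64 + 48)*15 = 51 + 228*15 = 51 + 3420 = 3471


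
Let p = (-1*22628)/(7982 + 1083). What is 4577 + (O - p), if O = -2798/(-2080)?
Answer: 8637268051/1885520 ≈ 4580.8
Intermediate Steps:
O = 1399/1040 (O = -2798*(-1/2080) = 1399/1040 ≈ 1.3452)
p = -22628/9065 ≈ -2.4962
4577 + (O - p) = 4577 + (1399/1040 - 1*(-22628/9065)) = 4577 + (1399/1040 + 22628/9065) = 4577 + 7243011/1885520 = 8637268051/1885520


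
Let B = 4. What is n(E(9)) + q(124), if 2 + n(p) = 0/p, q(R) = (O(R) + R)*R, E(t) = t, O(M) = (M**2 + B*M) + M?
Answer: 1998878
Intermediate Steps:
O(M) = M**2 + 5*M (O(M) = (M**2 + 4*M) + M = M**2 + 5*M)
q(R) = R*(R + R*(5 + R)) (q(R) = (R*(5 + R) + R)*R = (R + R*(5 + R))*R = R*(R + R*(5 + R)))
n(p) = -2 (n(p) = -2 + 0/p = -2 + 0 = -2)
n(E(9)) + q(124) = -2 + 124**2*(6 + 124) = -2 + 15376*130 = -2 + 1998880 = 1998878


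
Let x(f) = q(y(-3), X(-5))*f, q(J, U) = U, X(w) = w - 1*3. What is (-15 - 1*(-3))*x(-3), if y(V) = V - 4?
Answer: -288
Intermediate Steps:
y(V) = -4 + V
X(w) = -3 + w (X(w) = w - 3 = -3 + w)
x(f) = -8*f (x(f) = (-3 - 5)*f = -8*f)
(-15 - 1*(-3))*x(-3) = (-15 - 1*(-3))*(-8*(-3)) = (-15 + 3)*24 = -12*24 = -288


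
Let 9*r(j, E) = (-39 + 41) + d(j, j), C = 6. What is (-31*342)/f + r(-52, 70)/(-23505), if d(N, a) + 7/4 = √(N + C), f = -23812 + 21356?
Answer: 560699869/129888630 - I*√46/211545 ≈ 4.3168 - 3.2061e-5*I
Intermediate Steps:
f = -2456
d(N, a) = -7/4 + √(6 + N) (d(N, a) = -7/4 + √(N + 6) = -7/4 + √(6 + N))
r(j, E) = 1/36 + √(6 + j)/9 (r(j, E) = ((-39 + 41) + (-7/4 + √(6 + j)))/9 = (2 + (-7/4 + √(6 + j)))/9 = (¼ + √(6 + j))/9 = 1/36 + √(6 + j)/9)
(-31*342)/f + r(-52, 70)/(-23505) = -31*342/(-2456) + (1/36 + √(6 - 52)/9)/(-23505) = -10602*(-1/2456) + (1/36 + √(-46)/9)*(-1/23505) = 5301/1228 + (1/36 + (I*√46)/9)*(-1/23505) = 5301/1228 + (1/36 + I*√46/9)*(-1/23505) = 5301/1228 + (-1/846180 - I*√46/211545) = 560699869/129888630 - I*√46/211545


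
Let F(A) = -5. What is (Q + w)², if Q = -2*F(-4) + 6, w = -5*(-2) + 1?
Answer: 729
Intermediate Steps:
w = 11 (w = 10 + 1 = 11)
Q = 16 (Q = -2*(-5) + 6 = 10 + 6 = 16)
(Q + w)² = (16 + 11)² = 27² = 729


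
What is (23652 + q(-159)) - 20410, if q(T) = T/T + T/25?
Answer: 80916/25 ≈ 3236.6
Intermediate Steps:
q(T) = 1 + T/25 (q(T) = 1 + T*(1/25) = 1 + T/25)
(23652 + q(-159)) - 20410 = (23652 + (1 + (1/25)*(-159))) - 20410 = (23652 + (1 - 159/25)) - 20410 = (23652 - 134/25) - 20410 = 591166/25 - 20410 = 80916/25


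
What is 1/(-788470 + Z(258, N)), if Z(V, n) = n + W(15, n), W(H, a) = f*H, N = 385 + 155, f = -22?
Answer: -1/788260 ≈ -1.2686e-6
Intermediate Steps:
N = 540
W(H, a) = -22*H
Z(V, n) = -330 + n (Z(V, n) = n - 22*15 = n - 330 = -330 + n)
1/(-788470 + Z(258, N)) = 1/(-788470 + (-330 + 540)) = 1/(-788470 + 210) = 1/(-788260) = -1/788260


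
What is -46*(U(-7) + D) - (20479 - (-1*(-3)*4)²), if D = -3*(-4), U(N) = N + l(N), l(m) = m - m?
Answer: -20565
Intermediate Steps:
l(m) = 0
U(N) = N (U(N) = N + 0 = N)
D = 12
-46*(U(-7) + D) - (20479 - (-1*(-3)*4)²) = -46*(-7 + 12) - (20479 - (-1*(-3)*4)²) = -46*5 - (20479 - (3*4)²) = -230 - (20479 - 1*12²) = -230 - (20479 - 1*144) = -230 - (20479 - 144) = -230 - 1*20335 = -230 - 20335 = -20565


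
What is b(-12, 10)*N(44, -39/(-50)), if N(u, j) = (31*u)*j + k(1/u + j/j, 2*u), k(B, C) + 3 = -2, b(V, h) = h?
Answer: 52946/5 ≈ 10589.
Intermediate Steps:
k(B, C) = -5 (k(B, C) = -3 - 2 = -5)
N(u, j) = -5 + 31*j*u (N(u, j) = (31*u)*j - 5 = 31*j*u - 5 = -5 + 31*j*u)
b(-12, 10)*N(44, -39/(-50)) = 10*(-5 + 31*(-39/(-50))*44) = 10*(-5 + 31*(-39*(-1/50))*44) = 10*(-5 + 31*(39/50)*44) = 10*(-5 + 26598/25) = 10*(26473/25) = 52946/5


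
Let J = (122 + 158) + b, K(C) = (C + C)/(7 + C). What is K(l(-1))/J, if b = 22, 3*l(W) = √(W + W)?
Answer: √2/(151*(√2 - 21*I)) ≈ 2.9898e-5 + 0.00044397*I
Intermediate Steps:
l(W) = √2*√W/3 (l(W) = √(W + W)/3 = √(2*W)/3 = (√2*√W)/3 = √2*√W/3)
K(C) = 2*C/(7 + C) (K(C) = (2*C)/(7 + C) = 2*C/(7 + C))
J = 302 (J = (122 + 158) + 22 = 280 + 22 = 302)
K(l(-1))/J = (2*(√2*√(-1)/3)/(7 + √2*√(-1)/3))/302 = (2*(√2*I/3)/(7 + √2*I/3))*(1/302) = (2*(I*√2/3)/(7 + I*√2/3))*(1/302) = (2*I*√2/(3*(7 + I*√2/3)))*(1/302) = I*√2/(453*(7 + I*√2/3))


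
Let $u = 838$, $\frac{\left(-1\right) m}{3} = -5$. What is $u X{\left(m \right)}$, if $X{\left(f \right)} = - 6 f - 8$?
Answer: $-82124$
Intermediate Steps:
$m = 15$ ($m = \left(-3\right) \left(-5\right) = 15$)
$X{\left(f \right)} = -8 - 6 f$
$u X{\left(m \right)} = 838 \left(-8 - 90\right) = 838 \left(-98\right) = -82124$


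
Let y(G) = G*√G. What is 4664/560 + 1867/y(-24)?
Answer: 583/70 + 1867*I*√6/288 ≈ 8.3286 + 15.879*I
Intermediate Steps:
y(G) = G^(3/2)
4664/560 + 1867/y(-24) = 4664/560 + 1867/((-24)^(3/2)) = 4664*(1/560) + 1867/((-48*I*√6)) = 583/70 + 1867*(I*√6/288) = 583/70 + 1867*I*√6/288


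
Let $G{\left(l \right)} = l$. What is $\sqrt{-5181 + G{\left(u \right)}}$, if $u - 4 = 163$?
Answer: $i \sqrt{5014} \approx 70.81 i$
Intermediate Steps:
$u = 167$ ($u = 4 + 163 = 167$)
$\sqrt{-5181 + G{\left(u \right)}} = \sqrt{-5181 + 167} = \sqrt{-5014} = i \sqrt{5014}$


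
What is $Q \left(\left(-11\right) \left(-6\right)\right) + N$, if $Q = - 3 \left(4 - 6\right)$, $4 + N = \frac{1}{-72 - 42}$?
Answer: $\frac{44687}{114} \approx 391.99$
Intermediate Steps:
$N = - \frac{457}{114}$ ($N = -4 + \frac{1}{-72 - 42} = -4 + \frac{1}{-114} = -4 - \frac{1}{114} = - \frac{457}{114} \approx -4.0088$)
$Q = 6$ ($Q = \left(-3\right) \left(-2\right) = 6$)
$Q \left(\left(-11\right) \left(-6\right)\right) + N = 6 \left(\left(-11\right) \left(-6\right)\right) - \frac{457}{114} = 6 \cdot 66 - \frac{457}{114} = 396 - \frac{457}{114} = \frac{44687}{114}$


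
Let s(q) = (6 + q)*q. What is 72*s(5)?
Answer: 3960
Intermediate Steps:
s(q) = q*(6 + q)
72*s(5) = 72*(5*(6 + 5)) = 72*(5*11) = 72*55 = 3960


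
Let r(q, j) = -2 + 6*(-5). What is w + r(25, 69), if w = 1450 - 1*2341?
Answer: -923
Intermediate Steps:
r(q, j) = -32 (r(q, j) = -2 - 30 = -32)
w = -891 (w = 1450 - 2341 = -891)
w + r(25, 69) = -891 - 32 = -923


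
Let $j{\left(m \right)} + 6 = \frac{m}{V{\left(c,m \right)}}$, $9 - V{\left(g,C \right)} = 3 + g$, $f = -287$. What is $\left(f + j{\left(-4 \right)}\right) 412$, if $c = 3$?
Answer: $- \frac{363796}{3} \approx -1.2127 \cdot 10^{5}$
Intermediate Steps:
$V{\left(g,C \right)} = 6 - g$ ($V{\left(g,C \right)} = 9 - \left(3 + g\right) = 6 - g$)
$j{\left(m \right)} = -6 + \frac{m}{3}$ ($j{\left(m \right)} = -6 + \frac{m}{6 - 3} = -6 + \frac{m}{3}$)
$\left(f + j{\left(-4 \right)}\right) 412 = \left(-287 + \left(-6 + \frac{1}{3} \left(-4\right)\right)\right) 412 = \left(-287 - \frac{22}{3}\right) 412 = \left(- \frac{883}{3}\right) 412 = - \frac{363796}{3}$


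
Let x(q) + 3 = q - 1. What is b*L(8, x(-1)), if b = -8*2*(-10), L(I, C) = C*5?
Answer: -4000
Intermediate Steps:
x(q) = -4 + q (x(q) = -3 + (q - 1) = -3 + (-1 + q) = -4 + q)
L(I, C) = 5*C
b = 160 (b = -16*(-10) = 160)
b*L(8, x(-1)) = 160*(5*(-4 - 1)) = 160*(5*(-5)) = 160*(-25) = -4000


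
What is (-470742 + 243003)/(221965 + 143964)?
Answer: -227739/365929 ≈ -0.62236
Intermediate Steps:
(-470742 + 243003)/(221965 + 143964) = -227739/365929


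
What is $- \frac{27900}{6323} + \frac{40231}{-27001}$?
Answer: $- \frac{1007708513}{170727323} \approx -5.9024$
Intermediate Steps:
$- \frac{27900}{6323} + \frac{40231}{-27001} = \left(-27900\right) \frac{1}{6323} + 40231 \left(- \frac{1}{27001}\right) = - \frac{27900}{6323} - \frac{40231}{27001} = - \frac{1007708513}{170727323}$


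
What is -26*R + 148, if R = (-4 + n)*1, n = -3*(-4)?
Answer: -60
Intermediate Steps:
n = 12
R = 8 (R = (-4 + 12)*1 = 8*1 = 8)
-26*R + 148 = -26*8 + 148 = -208 + 148 = -60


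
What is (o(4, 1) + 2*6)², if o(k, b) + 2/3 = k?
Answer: 2116/9 ≈ 235.11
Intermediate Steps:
o(k, b) = -⅔ + k
(o(4, 1) + 2*6)² = ((-⅔ + 4) + 2*6)² = (10/3 + 12)² = (46/3)² = 2116/9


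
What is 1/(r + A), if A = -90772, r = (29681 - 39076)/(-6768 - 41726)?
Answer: -48494/4401887973 ≈ -1.1017e-5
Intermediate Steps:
r = 9395/48494 (r = -9395/(-48494) = -9395*(-1/48494) = 9395/48494 ≈ 0.19374)
1/(r + A) = 1/(9395/48494 - 90772) = 1/(-4401887973/48494) = -48494/4401887973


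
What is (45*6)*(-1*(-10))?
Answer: 2700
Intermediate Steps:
(45*6)*(-1*(-10)) = 270*10 = 2700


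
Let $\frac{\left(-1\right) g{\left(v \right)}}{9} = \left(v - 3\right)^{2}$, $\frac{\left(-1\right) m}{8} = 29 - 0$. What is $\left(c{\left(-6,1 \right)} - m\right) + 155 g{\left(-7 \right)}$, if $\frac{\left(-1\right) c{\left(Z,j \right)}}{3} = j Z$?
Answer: $-139250$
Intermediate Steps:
$m = -232$ ($m = - 8 \left(29 - 0\right) = - 8 \left(29 + 0\right) = \left(-8\right) 29 = -232$)
$g{\left(v \right)} = - 9 \left(-3 + v\right)^{2}$ ($g{\left(v \right)} = - 9 \left(v - 3\right)^{2} = - 9 \left(-3 + v\right)^{2}$)
$c{\left(Z,j \right)} = - 3 Z j$ ($c{\left(Z,j \right)} = - 3 j Z = - 3 Z j$)
$\left(c{\left(-6,1 \right)} - m\right) + 155 g{\left(-7 \right)} = \left(\left(-3\right) \left(-6\right) 1 - -232\right) + 155 \left(- 9 \left(-3 - 7\right)^{2}\right) = \left(18 + 232\right) + 155 \left(- 9 \left(-10\right)^{2}\right) = 250 + 155 \left(\left(-9\right) 100\right) = 250 + 155 \left(-900\right) = 250 - 139500 = -139250$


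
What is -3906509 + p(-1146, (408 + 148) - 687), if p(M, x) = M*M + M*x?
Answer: -2443067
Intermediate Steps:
p(M, x) = M² + M*x
-3906509 + p(-1146, (408 + 148) - 687) = -3906509 - 1146*(-1146 + ((408 + 148) - 687)) = -3906509 - 1146*(-1146 + (556 - 687)) = -3906509 - 1146*(-1146 - 131) = -3906509 - 1146*(-1277) = -3906509 + 1463442 = -2443067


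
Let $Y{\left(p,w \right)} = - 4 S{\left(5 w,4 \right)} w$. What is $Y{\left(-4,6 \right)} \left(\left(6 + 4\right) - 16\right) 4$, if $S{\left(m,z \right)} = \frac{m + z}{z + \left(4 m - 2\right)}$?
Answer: $\frac{9792}{61} \approx 160.52$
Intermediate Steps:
$S{\left(m,z \right)} = \frac{m + z}{-2 + z + 4 m}$ ($S{\left(m,z \right)} = \frac{m + z}{z + \left(-2 + 4 m\right)} = \frac{m + z}{-2 + z + 4 m}$)
$Y{\left(p,w \right)} = - \frac{4 w \left(4 + 5 w\right)}{2 + 20 w}$ ($Y{\left(p,w \right)} = - 4 \frac{5 w + 4}{-2 + 4 + 4 \cdot 5 w} w = - 4 \frac{4 + 5 w}{-2 + 4 + 20 w} w = - 4 \frac{4 + 5 w}{2 + 20 w} w = - \frac{4 \left(4 + 5 w\right)}{2 + 20 w} w = - \frac{4 w \left(4 + 5 w\right)}{2 + 20 w}$)
$Y{\left(-4,6 \right)} \left(\left(6 + 4\right) - 16\right) 4 = \left(-2\right) 6 \frac{1}{1 + 10 \cdot 6} \left(4 + 5 \cdot 6\right) \left(\left(6 + 4\right) - 16\right) 4 = \left(-2\right) 6 \frac{1}{1 + 60} \left(4 + 30\right) \left(10 - 16\right) 4 = \left(-2\right) 6 \cdot \frac{1}{61} \cdot 34 \left(\left(-6\right) 4\right) = \left(-2\right) 6 \cdot \frac{1}{61} \cdot 34 \left(-24\right) = \left(- \frac{408}{61}\right) \left(-24\right) = \frac{9792}{61}$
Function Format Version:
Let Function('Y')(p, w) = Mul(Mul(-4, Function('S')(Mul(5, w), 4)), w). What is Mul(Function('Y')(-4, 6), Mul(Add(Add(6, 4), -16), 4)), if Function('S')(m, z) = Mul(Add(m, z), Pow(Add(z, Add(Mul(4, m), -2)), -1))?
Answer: Rational(9792, 61) ≈ 160.52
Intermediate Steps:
Function('S')(m, z) = Mul(Pow(Add(-2, z, Mul(4, m)), -1), Add(m, z)) (Function('S')(m, z) = Mul(Add(m, z), Pow(Add(z, Add(-2, Mul(4, m))), -1)) = Mul(Add(m, z), Pow(Add(-2, z, Mul(4, m)), -1)) = Mul(Pow(Add(-2, z, Mul(4, m)), -1), Add(m, z)))
Function('Y')(p, w) = Mul(-4, w, Pow(Add(2, Mul(20, w)), -1), Add(4, Mul(5, w))) (Function('Y')(p, w) = Mul(Mul(-4, Mul(Pow(Add(-2, 4, Mul(4, Mul(5, w))), -1), Add(Mul(5, w), 4))), w) = Mul(Mul(-4, Mul(Pow(Add(-2, 4, Mul(20, w)), -1), Add(4, Mul(5, w)))), w) = Mul(Mul(-4, Mul(Pow(Add(2, Mul(20, w)), -1), Add(4, Mul(5, w)))), w) = Mul(Mul(-4, Pow(Add(2, Mul(20, w)), -1), Add(4, Mul(5, w))), w) = Mul(-4, w, Pow(Add(2, Mul(20, w)), -1), Add(4, Mul(5, w))))
Mul(Function('Y')(-4, 6), Mul(Add(Add(6, 4), -16), 4)) = Mul(Mul(-2, 6, Pow(Add(1, Mul(10, 6)), -1), Add(4, Mul(5, 6))), Mul(Add(Add(6, 4), -16), 4)) = Mul(Mul(-2, 6, Pow(Add(1, 60), -1), Add(4, 30)), Mul(Add(10, -16), 4)) = Mul(Mul(-2, 6, Pow(61, -1), 34), Mul(-6, 4)) = Mul(Mul(-2, 6, Rational(1, 61), 34), -24) = Mul(Rational(-408, 61), -24) = Rational(9792, 61)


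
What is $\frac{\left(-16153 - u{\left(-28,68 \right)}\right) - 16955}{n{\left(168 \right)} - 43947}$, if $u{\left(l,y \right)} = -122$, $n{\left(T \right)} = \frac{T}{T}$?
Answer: $\frac{16493}{21973} \approx 0.7506$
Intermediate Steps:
$n{\left(T \right)} = 1$
$\frac{\left(-16153 - u{\left(-28,68 \right)}\right) - 16955}{n{\left(168 \right)} - 43947} = \frac{\left(-16153 - -122\right) - 16955}{1 - 43947} = \frac{\left(-16153 + 122\right) - 16955}{-43946} = \left(-16031 - 16955\right) \left(- \frac{1}{43946}\right) = \left(-32986\right) \left(- \frac{1}{43946}\right) = \frac{16493}{21973}$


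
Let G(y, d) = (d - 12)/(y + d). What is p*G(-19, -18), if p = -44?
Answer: -1320/37 ≈ -35.676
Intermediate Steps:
G(y, d) = (-12 + d)/(d + y)
p*G(-19, -18) = -44*(-12 - 18)/(-18 - 19) = -44*(-30)/(-37) = -(-44)*(-30)/37 = -44*30/37 = -1320/37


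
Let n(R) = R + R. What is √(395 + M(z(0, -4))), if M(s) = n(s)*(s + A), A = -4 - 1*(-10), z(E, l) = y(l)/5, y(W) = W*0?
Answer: √395 ≈ 19.875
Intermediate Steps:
y(W) = 0
n(R) = 2*R
z(E, l) = 0 (z(E, l) = 0/5 = 0*(⅕) = 0)
A = 6 (A = -4 + 10 = 6)
M(s) = 2*s*(6 + s) (M(s) = (2*s)*(s + 6) = (2*s)*(6 + s) = 2*s*(6 + s))
√(395 + M(z(0, -4))) = √(395 + 2*0*(6 + 0)) = √(395 + 2*0*6) = √(395 + 0) = √395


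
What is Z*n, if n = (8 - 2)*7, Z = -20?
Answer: -840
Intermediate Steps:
n = 42 (n = 6*7 = 42)
Z*n = -20*42 = -840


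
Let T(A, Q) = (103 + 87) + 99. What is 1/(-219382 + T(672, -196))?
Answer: -1/219093 ≈ -4.5643e-6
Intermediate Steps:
T(A, Q) = 289 (T(A, Q) = 190 + 99 = 289)
1/(-219382 + T(672, -196)) = 1/(-219382 + 289) = 1/(-219093) = -1/219093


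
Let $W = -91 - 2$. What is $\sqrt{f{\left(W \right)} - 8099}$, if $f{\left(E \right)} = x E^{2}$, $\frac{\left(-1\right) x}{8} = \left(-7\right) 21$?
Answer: $25 \sqrt{16261} \approx 3188.0$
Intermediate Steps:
$x = 1176$ ($x = - 8 \left(\left(-7\right) 21\right) = \left(-8\right) \left(-147\right) = 1176$)
$W = -93$
$f{\left(E \right)} = 1176 E^{2}$
$\sqrt{f{\left(W \right)} - 8099} = \sqrt{1176 \left(-93\right)^{2} - 8099} = \sqrt{1176 \cdot 8649 - 8099} = \sqrt{10171224 - 8099} = \sqrt{10163125} = 25 \sqrt{16261}$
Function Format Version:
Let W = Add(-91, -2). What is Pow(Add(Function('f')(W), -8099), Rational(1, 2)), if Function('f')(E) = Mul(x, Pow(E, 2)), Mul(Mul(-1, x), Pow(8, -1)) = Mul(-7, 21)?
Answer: Mul(25, Pow(16261, Rational(1, 2))) ≈ 3188.0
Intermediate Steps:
x = 1176 (x = Mul(-8, Mul(-7, 21)) = Mul(-8, -147) = 1176)
W = -93
Function('f')(E) = Mul(1176, Pow(E, 2))
Pow(Add(Function('f')(W), -8099), Rational(1, 2)) = Pow(Add(Mul(1176, Pow(-93, 2)), -8099), Rational(1, 2)) = Pow(Add(Mul(1176, 8649), -8099), Rational(1, 2)) = Pow(Add(10171224, -8099), Rational(1, 2)) = Pow(10163125, Rational(1, 2)) = Mul(25, Pow(16261, Rational(1, 2)))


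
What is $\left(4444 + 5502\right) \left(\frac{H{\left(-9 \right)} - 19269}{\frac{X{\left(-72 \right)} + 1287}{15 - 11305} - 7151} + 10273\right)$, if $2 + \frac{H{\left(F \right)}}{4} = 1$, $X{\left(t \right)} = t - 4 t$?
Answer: $\frac{8251415738961414}{80736293} \approx 1.022 \cdot 10^{8}$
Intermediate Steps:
$X{\left(t \right)} = - 3 t$
$H{\left(F \right)} = -4$ ($H{\left(F \right)} = -8 + 4 \cdot 1 = -8 + 4 = -4$)
$\left(4444 + 5502\right) \left(\frac{H{\left(-9 \right)} - 19269}{\frac{X{\left(-72 \right)} + 1287}{15 - 11305} - 7151} + 10273\right) = \left(4444 + 5502\right) \left(\frac{-4 - 19269}{\frac{\left(-3\right) \left(-72\right) + 1287}{15 - 11305} - 7151} + 10273\right) = 9946 \left(- \frac{19273}{\frac{216 + 1287}{-11290} - 7151} + 10273\right) = 9946 \left(- \frac{19273}{1503 \left(- \frac{1}{11290}\right) - 7151} + 10273\right) = 9946 \left(- \frac{19273}{- \frac{1503}{11290} - 7151} + 10273\right) = 9946 \left(- \frac{19273}{- \frac{80736293}{11290}} + 10273\right) = 9946 \left(\left(-19273\right) \left(- \frac{11290}{80736293}\right) + 10273\right) = 9946 \left(\frac{217592170}{80736293} + 10273\right) = 9946 \cdot \frac{829621530159}{80736293} = \frac{8251415738961414}{80736293}$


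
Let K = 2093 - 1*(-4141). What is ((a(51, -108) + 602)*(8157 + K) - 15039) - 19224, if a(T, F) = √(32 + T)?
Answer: 8629119 + 14391*√83 ≈ 8.7602e+6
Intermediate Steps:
K = 6234 (K = 2093 + 4141 = 6234)
((a(51, -108) + 602)*(8157 + K) - 15039) - 19224 = ((√(32 + 51) + 602)*(8157 + 6234) - 15039) - 19224 = ((√83 + 602)*14391 - 15039) - 19224 = ((602 + √83)*14391 - 15039) - 19224 = ((8663382 + 14391*√83) - 15039) - 19224 = (8648343 + 14391*√83) - 19224 = 8629119 + 14391*√83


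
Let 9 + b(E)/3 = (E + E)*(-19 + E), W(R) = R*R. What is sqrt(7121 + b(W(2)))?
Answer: sqrt(6734) ≈ 82.061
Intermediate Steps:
W(R) = R**2
b(E) = -27 + 6*E*(-19 + E) (b(E) = -27 + 3*((E + E)*(-19 + E)) = -27 + 3*((2*E)*(-19 + E)) = -27 + 3*(2*E*(-19 + E)) = -27 + 6*E*(-19 + E))
sqrt(7121 + b(W(2))) = sqrt(7121 + (-27 - 114*2**2 + 6*(2**2)**2)) = sqrt(7121 + (-27 - 114*4 + 6*4**2)) = sqrt(7121 + (-27 - 456 + 6*16)) = sqrt(7121 + (-27 - 456 + 96)) = sqrt(7121 - 387) = sqrt(6734)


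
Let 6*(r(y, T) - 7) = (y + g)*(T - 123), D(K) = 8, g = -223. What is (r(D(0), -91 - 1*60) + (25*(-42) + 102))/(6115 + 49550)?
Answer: 26632/166995 ≈ 0.15948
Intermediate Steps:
r(y, T) = 7 + (-223 + y)*(-123 + T)/6 (r(y, T) = 7 + ((y - 223)*(T - 123))/6 = 7 + ((-223 + y)*(-123 + T))/6 = 7 + (-223 + y)*(-123 + T)/6)
(r(D(0), -91 - 1*60) + (25*(-42) + 102))/(6115 + 49550) = ((9157/2 - 223*(-91 - 1*60)/6 - 41/2*8 + (⅙)*(-91 - 1*60)*8) + (25*(-42) + 102))/(6115 + 49550) = ((9157/2 - 223*(-91 - 60)/6 - 164 + (⅙)*(-91 - 60)*8) + (-1050 + 102))/55665 = ((9157/2 - 223/6*(-151) - 164 + (⅙)*(-151)*8) - 948)*(1/55665) = ((9157/2 + 33673/6 - 164 - 604/3) - 948)*(1/55665) = (29476/3 - 948)*(1/55665) = (26632/3)*(1/55665) = 26632/166995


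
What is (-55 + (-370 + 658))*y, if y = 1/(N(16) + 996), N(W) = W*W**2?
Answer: 233/5092 ≈ 0.045758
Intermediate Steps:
N(W) = W**3
y = 1/5092 (y = 1/(16**3 + 996) = 1/(4096 + 996) = 1/5092 ≈ 0.00019639)
(-55 + (-370 + 658))*y = (-55 + (-370 + 658))*(1/5092) = (-55 + 288)*(1/5092) = 233*(1/5092) = 233/5092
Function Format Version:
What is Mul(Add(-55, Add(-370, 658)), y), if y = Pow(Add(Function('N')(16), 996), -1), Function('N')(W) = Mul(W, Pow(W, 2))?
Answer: Rational(233, 5092) ≈ 0.045758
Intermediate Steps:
Function('N')(W) = Pow(W, 3)
y = Rational(1, 5092) (y = Pow(Add(Pow(16, 3), 996), -1) = Pow(Add(4096, 996), -1) = Pow(5092, -1) = Rational(1, 5092) ≈ 0.00019639)
Mul(Add(-55, Add(-370, 658)), y) = Mul(Add(-55, Add(-370, 658)), Rational(1, 5092)) = Mul(Add(-55, 288), Rational(1, 5092)) = Mul(233, Rational(1, 5092)) = Rational(233, 5092)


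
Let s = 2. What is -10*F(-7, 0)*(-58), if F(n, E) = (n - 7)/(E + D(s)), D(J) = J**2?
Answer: -2030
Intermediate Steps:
F(n, E) = (-7 + n)/(4 + E) (F(n, E) = (n - 7)/(E + 2**2) = (-7 + n)/(E + 4) = (-7 + n)/(4 + E))
-10*F(-7, 0)*(-58) = -10*(-7 - 7)/(4 + 0)*(-58) = -10*(-14)/4*(-58) = -5*(-14)/2*(-58) = -10*(-7/2)*(-58) = 35*(-58) = -2030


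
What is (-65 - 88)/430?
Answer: -153/430 ≈ -0.35581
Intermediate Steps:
(-65 - 88)/430 = -153*1/430 = -153/430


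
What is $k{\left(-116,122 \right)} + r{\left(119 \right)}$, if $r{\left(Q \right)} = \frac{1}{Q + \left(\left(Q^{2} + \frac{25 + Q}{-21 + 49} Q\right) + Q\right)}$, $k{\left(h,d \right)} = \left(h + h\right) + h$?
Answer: $- \frac{5223827}{15011} \approx -348.0$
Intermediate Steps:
$k{\left(h,d \right)} = 3 h$ ($k{\left(h,d \right)} = 2 h + h = 3 h$)
$r{\left(Q \right)} = \frac{1}{Q^{2} + 2 Q + Q \left(\frac{25}{28} + \frac{Q}{28}\right)}$ ($r{\left(Q \right)} = \frac{1}{Q + \left(\left(Q^{2} + \frac{25 + Q}{28} Q\right) + Q\right)} = \frac{1}{Q + \left(\left(Q^{2} + \left(25 + Q\right) \frac{1}{28} Q\right) + Q\right)} = \frac{1}{Q + \left(\left(Q^{2} + \left(\frac{25}{28} + \frac{Q}{28}\right) Q\right) + Q\right)} = \frac{1}{Q + \left(\left(Q^{2} + Q \left(\frac{25}{28} + \frac{Q}{28}\right)\right) + Q\right)} = \frac{1}{Q + \left(Q + Q^{2} + Q \left(\frac{25}{28} + \frac{Q}{28}\right)\right)} = \frac{1}{Q^{2} + 2 Q + Q \left(\frac{25}{28} + \frac{Q}{28}\right)}$)
$k{\left(-116,122 \right)} + r{\left(119 \right)} = 3 \left(-116\right) + \frac{28}{119 \left(81 + 29 \cdot 119\right)} = -348 + 28 \cdot \frac{1}{119} \frac{1}{81 + 3451} = -348 + 28 \cdot \frac{1}{119} \cdot \frac{1}{3532} = -348 + \frac{1}{15011} = - \frac{5223827}{15011}$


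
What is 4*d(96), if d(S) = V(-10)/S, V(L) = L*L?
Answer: 25/6 ≈ 4.1667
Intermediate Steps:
V(L) = L**2
d(S) = 100/S (d(S) = (-10)**2/S = 100/S)
4*d(96) = 4*(100/96) = 4*(100*(1/96)) = 4*(25/24) = 25/6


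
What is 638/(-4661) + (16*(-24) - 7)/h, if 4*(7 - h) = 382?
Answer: 59864/13983 ≈ 4.2812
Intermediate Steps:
h = -177/2 (h = 7 - 1/4*382 = 7 - 191/2 = -177/2 ≈ -88.500)
638/(-4661) + (16*(-24) - 7)/h = 638/(-4661) + (16*(-24) - 7)/(-177/2) = 638*(-1/4661) + (-384 - 7)*(-2/177) = -638/4661 - 391*(-2/177) = -638/4661 + 782/177 = 59864/13983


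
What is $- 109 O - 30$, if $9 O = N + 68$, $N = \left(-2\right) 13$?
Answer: $- \frac{1616}{3} \approx -538.67$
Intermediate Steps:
$N = -26$
$O = \frac{14}{3}$ ($O = \frac{-26 + 68}{9} = \frac{1}{9} \cdot 42 = \frac{14}{3} \approx 4.6667$)
$- 109 O - 30 = \left(-109\right) \frac{14}{3} - 30 = - \frac{1526}{3} + \left(-30 + 0\right) = - \frac{1526}{3} - 30 = - \frac{1616}{3}$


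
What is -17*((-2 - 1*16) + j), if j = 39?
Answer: -357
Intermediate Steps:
-17*((-2 - 1*16) + j) = -17*((-2 - 1*16) + 39) = -17*((-2 - 16) + 39) = -17*(-18 + 39) = -17*21 = -357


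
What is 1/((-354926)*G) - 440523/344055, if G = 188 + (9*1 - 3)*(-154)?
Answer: -38358618817091/29958650596160 ≈ -1.2804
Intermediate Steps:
G = -736 (G = 188 + (9 - 3)*(-154) = 188 + 6*(-154) = 188 - 924 = -736)
1/((-354926)*G) - 440523/344055 = 1/(-354926*(-736)) - 440523/344055 = -1/354926*(-1/736) - 440523*1/344055 = 1/261225536 - 146841/114685 = -38358618817091/29958650596160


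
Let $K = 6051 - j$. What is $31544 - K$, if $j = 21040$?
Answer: $46533$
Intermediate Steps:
$K = -14989$ ($K = 6051 - 21040 = -14989$)
$31544 - K = 31544 - -14989 = 31544 + 14989 = 46533$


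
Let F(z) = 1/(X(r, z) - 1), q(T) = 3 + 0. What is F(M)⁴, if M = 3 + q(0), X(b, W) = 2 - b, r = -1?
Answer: 1/16 ≈ 0.062500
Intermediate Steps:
q(T) = 3
M = 6 (M = 3 + 3 = 6)
F(z) = ½ (F(z) = 1/((2 - 1*(-1)) - 1) = 1/((2 + 1) - 1) = 1/(3 - 1) = 1/2 = ½)
F(M)⁴ = (½)⁴ = 1/16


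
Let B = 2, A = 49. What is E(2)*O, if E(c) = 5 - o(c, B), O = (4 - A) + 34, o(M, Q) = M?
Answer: -33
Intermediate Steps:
O = -11 (O = (4 - 1*49) + 34 = (4 - 49) + 34 = -45 + 34 = -11)
E(c) = 5 - c
E(2)*O = (5 - 1*2)*(-11) = (5 - 2)*(-11) = 3*(-11) = -33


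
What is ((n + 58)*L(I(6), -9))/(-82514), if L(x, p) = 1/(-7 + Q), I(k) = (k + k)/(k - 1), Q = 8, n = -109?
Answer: 51/82514 ≈ 0.00061808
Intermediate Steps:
I(k) = 2*k/(-1 + k) (I(k) = (2*k)/(-1 + k) = 2*k/(-1 + k))
L(x, p) = 1 (L(x, p) = 1/(-7 + 8) = 1/1 = 1)
((n + 58)*L(I(6), -9))/(-82514) = ((-109 + 58)*1)/(-82514) = -51*1*(-1/82514) = -51*(-1/82514) = 51/82514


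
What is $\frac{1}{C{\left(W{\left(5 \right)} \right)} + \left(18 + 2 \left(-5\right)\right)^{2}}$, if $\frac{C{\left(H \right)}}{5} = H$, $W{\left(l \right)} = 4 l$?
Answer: $\frac{1}{164} \approx 0.0060976$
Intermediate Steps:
$C{\left(H \right)} = 5 H$
$\frac{1}{C{\left(W{\left(5 \right)} \right)} + \left(18 + 2 \left(-5\right)\right)^{2}} = \frac{1}{5 \cdot 4 \cdot 5 + \left(18 + 2 \left(-5\right)\right)^{2}} = \frac{1}{5 \cdot 20 + \left(18 - 10\right)^{2}} = \frac{1}{100 + 8^{2}} = \frac{1}{100 + 64} = \frac{1}{164}$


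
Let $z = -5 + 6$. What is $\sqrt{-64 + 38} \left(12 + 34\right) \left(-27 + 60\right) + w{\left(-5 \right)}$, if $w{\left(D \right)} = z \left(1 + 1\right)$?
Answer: $2 + 1518 i \sqrt{26} \approx 2.0 + 7740.3 i$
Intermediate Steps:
$z = 1$
$w{\left(D \right)} = 2$ ($w{\left(D \right)} = 1 \left(1 + 1\right) = 1 \cdot 2 = 2$)
$\sqrt{-64 + 38} \left(12 + 34\right) \left(-27 + 60\right) + w{\left(-5 \right)} = \sqrt{-64 + 38} \left(12 + 34\right) \left(-27 + 60\right) + 2 = \sqrt{-26} \cdot 46 \cdot 33 + 2 = i \sqrt{26} \cdot 1518 + 2 = 1518 i \sqrt{26} + 2 = 2 + 1518 i \sqrt{26}$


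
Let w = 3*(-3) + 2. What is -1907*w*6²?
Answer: 480564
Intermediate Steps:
w = -7 (w = -9 + 2 = -7)
-1907*w*6² = -(-13349)*6² = -(-13349)*36 = -1907*(-252) = 480564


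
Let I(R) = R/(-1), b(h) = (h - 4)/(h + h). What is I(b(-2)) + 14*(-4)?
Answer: -115/2 ≈ -57.500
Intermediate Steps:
b(h) = (-4 + h)/(2*h) (b(h) = (-4 + h)/((2*h)) = (-4 + h)*(1/(2*h)) = (-4 + h)/(2*h))
I(R) = -R (I(R) = R*(-1) = -R)
I(b(-2)) + 14*(-4) = -(-4 - 2)/(2*(-2)) + 14*(-4) = -(-1)*(-6)/(2*2) - 56 = -1*3/2 - 56 = -3/2 - 56 = -115/2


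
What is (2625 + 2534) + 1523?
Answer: 6682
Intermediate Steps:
(2625 + 2534) + 1523 = 5159 + 1523 = 6682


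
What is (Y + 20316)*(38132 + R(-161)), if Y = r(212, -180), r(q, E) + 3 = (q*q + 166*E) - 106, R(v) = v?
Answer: 1339275141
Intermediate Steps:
r(q, E) = -109 + q**2 + 166*E (r(q, E) = -3 + ((q*q + 166*E) - 106) = -3 + ((q**2 + 166*E) - 106) = -3 + (-106 + q**2 + 166*E) = -109 + q**2 + 166*E)
Y = 14955 (Y = -109 + 212**2 + 166*(-180) = -109 + 44944 - 29880 = 14955)
(Y + 20316)*(38132 + R(-161)) = (14955 + 20316)*(38132 - 161) = 35271*37971 = 1339275141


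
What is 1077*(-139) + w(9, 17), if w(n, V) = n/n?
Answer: -149702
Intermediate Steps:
w(n, V) = 1
1077*(-139) + w(9, 17) = 1077*(-139) + 1 = -149703 + 1 = -149702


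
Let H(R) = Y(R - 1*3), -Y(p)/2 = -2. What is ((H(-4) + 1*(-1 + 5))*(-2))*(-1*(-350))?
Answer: -5600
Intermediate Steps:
Y(p) = 4 (Y(p) = -2*(-2) = 4)
H(R) = 4
((H(-4) + 1*(-1 + 5))*(-2))*(-1*(-350)) = ((4 + 1*(-1 + 5))*(-2))*(-1*(-350)) = ((4 + 1*4)*(-2))*350 = ((4 + 4)*(-2))*350 = (8*(-2))*350 = -16*350 = -5600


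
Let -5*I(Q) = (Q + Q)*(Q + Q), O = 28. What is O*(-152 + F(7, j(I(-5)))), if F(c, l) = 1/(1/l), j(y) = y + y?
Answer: -5376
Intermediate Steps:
I(Q) = -4*Q²/5 (I(Q) = -(Q + Q)*(Q + Q)/5 = -2*Q*2*Q/5 = -4*Q²/5)
j(y) = 2*y
F(c, l) = l
O*(-152 + F(7, j(I(-5)))) = 28*(-152 + 2*(-⅘*(-5)²)) = 28*(-152 + 2*(-⅘*25)) = 28*(-152 + 2*(-20)) = 28*(-152 - 40) = 28*(-192) = -5376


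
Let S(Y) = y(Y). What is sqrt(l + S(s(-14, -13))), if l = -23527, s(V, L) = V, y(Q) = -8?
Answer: 3*I*sqrt(2615) ≈ 153.41*I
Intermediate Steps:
S(Y) = -8
sqrt(l + S(s(-14, -13))) = sqrt(-23527 - 8) = sqrt(-23535) = 3*I*sqrt(2615)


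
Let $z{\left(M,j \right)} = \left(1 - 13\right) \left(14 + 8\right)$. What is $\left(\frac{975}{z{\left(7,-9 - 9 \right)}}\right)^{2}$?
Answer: $\frac{105625}{7744} \approx 13.64$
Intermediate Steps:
$z{\left(M,j \right)} = -264$ ($z{\left(M,j \right)} = \left(-12\right) 22 = -264$)
$\left(\frac{975}{z{\left(7,-9 - 9 \right)}}\right)^{2} = \left(\frac{975}{-264}\right)^{2} = \left(975 \left(- \frac{1}{264}\right)\right)^{2} = \left(- \frac{325}{88}\right)^{2} = \frac{105625}{7744}$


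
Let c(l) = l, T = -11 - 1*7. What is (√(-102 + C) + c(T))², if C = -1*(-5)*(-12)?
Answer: 162 - 324*I*√2 ≈ 162.0 - 458.21*I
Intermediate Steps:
C = -60 (C = 5*(-12) = -60)
T = -18 (T = -11 - 7 = -18)
(√(-102 + C) + c(T))² = (√(-102 - 60) - 18)² = (√(-162) - 18)² = (9*I*√2 - 18)² = (-18 + 9*I*√2)²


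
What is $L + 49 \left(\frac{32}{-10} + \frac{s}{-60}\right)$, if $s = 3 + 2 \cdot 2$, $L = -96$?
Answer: $- \frac{15511}{60} \approx -258.52$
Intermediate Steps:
$s = 7$ ($s = 3 + 4 = 7$)
$L + 49 \left(\frac{32}{-10} + \frac{s}{-60}\right) = -96 + 49 \left(\frac{32}{-10} + \frac{7}{-60}\right) = -96 + 49 \left(32 \left(- \frac{1}{10}\right) + 7 \left(- \frac{1}{60}\right)\right) = -96 + 49 \left(- \frac{16}{5} - \frac{7}{60}\right) = -96 + 49 \left(- \frac{199}{60}\right) = -96 - \frac{9751}{60} = - \frac{15511}{60}$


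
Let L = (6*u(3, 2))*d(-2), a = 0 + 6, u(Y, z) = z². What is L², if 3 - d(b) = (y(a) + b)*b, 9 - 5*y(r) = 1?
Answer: 69696/25 ≈ 2787.8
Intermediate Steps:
a = 6
y(r) = 8/5 (y(r) = 9/5 - ⅕*1 = 9/5 - ⅕ = 8/5)
d(b) = 3 - b*(8/5 + b) (d(b) = 3 - (8/5 + b)*b = 3 - b*(8/5 + b))
L = 264/5 (L = (6*2²)*(3 - 1*(-2)² - 8/5*(-2)) = (6*4)*(3 - 1*4 + 16/5) = 24*(3 - 4 + 16/5) = 24*(11/5) = 264/5 ≈ 52.800)
L² = (264/5)² = 69696/25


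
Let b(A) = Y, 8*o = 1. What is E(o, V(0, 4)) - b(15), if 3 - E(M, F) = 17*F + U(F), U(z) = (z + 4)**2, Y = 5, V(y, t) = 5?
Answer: -168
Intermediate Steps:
o = 1/8 (o = (1/8)*1 = 1/8 ≈ 0.12500)
U(z) = (4 + z)**2
E(M, F) = 3 - (4 + F)**2 - 17*F (E(M, F) = 3 - (17*F + (4 + F)**2) = 3 - ((4 + F)**2 + 17*F) = 3 + (-(4 + F)**2 - 17*F) = 3 - (4 + F)**2 - 17*F)
b(A) = 5
E(o, V(0, 4)) - b(15) = (3 - (4 + 5)**2 - 17*5) - 1*5 = (3 - 1*9**2 - 85) - 5 = (3 - 1*81 - 85) - 5 = (3 - 81 - 85) - 5 = -163 - 5 = -168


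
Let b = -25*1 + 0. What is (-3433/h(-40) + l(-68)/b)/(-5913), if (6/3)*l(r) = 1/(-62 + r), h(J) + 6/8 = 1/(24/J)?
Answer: -267774029/1114600500 ≈ -0.24024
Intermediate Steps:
h(J) = -3/4 + J/24 (h(J) = -3/4 + 1/(24/J) = -3/4 + J/24)
b = -25 (b = -25 + 0 = -25)
l(r) = 1/(2*(-62 + r))
(-3433/h(-40) + l(-68)/b)/(-5913) = (-3433/(-3/4 + (1/24)*(-40)) + (1/(2*(-62 - 68)))/(-25))/(-5913) = (-3433/(-3/4 - 5/3) + ((1/2)/(-130))*(-1/25))*(-1/5913) = (-3433/(-29/12) + ((1/2)*(-1/130))*(-1/25))*(-1/5913) = (-3433*(-12/29) - 1/260*(-1/25))*(-1/5913) = (41196/29 + 1/6500)*(-1/5913) = (267774029/188500)*(-1/5913) = -267774029/1114600500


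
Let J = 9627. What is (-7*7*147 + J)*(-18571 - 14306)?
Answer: -79693848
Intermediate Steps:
(-7*7*147 + J)*(-18571 - 14306) = (-7*7*147 + 9627)*(-18571 - 14306) = (-49*147 + 9627)*(-32877) = (-7203 + 9627)*(-32877) = 2424*(-32877) = -79693848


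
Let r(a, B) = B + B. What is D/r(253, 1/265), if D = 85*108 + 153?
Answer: 2473245/2 ≈ 1.2366e+6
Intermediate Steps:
D = 9333 (D = 9180 + 153 = 9333)
r(a, B) = 2*B
D/r(253, 1/265) = 9333/((2/265)) = 9333/((2*(1/265))) = 9333/(2/265) = 9333*(265/2) = 2473245/2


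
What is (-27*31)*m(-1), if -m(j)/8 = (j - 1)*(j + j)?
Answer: 26784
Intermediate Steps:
m(j) = -16*j*(-1 + j) (m(j) = -8*(j - 1)*(j + j) = -8*(-1 + j)*2*j = -16*j*(-1 + j))
(-27*31)*m(-1) = (-27*31)*(16*(-1)*(1 - 1*(-1))) = -13392*(-1)*(1 + 1) = -13392*(-1)*2 = -837*(-32) = 26784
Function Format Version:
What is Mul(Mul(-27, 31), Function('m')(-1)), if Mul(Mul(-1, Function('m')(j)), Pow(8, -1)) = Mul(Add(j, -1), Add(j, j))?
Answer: 26784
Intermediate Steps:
Function('m')(j) = Mul(-16, j, Add(-1, j)) (Function('m')(j) = Mul(-8, Mul(Add(j, -1), Add(j, j))) = Mul(-8, Mul(Add(-1, j), Mul(2, j))) = Mul(-8, Mul(2, j, Add(-1, j))) = Mul(-16, j, Add(-1, j)))
Mul(Mul(-27, 31), Function('m')(-1)) = Mul(Mul(-27, 31), Mul(16, -1, Add(1, Mul(-1, -1)))) = Mul(-837, Mul(16, -1, Add(1, 1))) = Mul(-837, Mul(16, -1, 2)) = Mul(-837, -32) = 26784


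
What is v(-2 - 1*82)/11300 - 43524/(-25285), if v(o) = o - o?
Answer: 3348/1945 ≈ 1.7213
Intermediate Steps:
v(o) = 0
v(-2 - 1*82)/11300 - 43524/(-25285) = 0/11300 - 43524/(-25285) = 0*(1/11300) - 43524*(-1/25285) = 0 + 3348/1945 = 3348/1945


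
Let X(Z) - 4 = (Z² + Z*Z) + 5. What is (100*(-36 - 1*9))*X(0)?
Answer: -40500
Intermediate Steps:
X(Z) = 9 + 2*Z² (X(Z) = 4 + ((Z² + Z*Z) + 5) = 4 + ((Z² + Z²) + 5) = 4 + (2*Z² + 5) = 4 + (5 + 2*Z²) = 9 + 2*Z²)
(100*(-36 - 1*9))*X(0) = (100*(-36 - 1*9))*(9 + 2*0²) = (100*(-36 - 9))*(9 + 2*0) = (100*(-45))*(9 + 0) = -4500*9 = -40500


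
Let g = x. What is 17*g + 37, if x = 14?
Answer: 275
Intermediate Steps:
g = 14
17*g + 37 = 17*14 + 37 = 238 + 37 = 275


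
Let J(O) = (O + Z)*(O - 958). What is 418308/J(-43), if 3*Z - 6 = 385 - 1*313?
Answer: 38028/1547 ≈ 24.582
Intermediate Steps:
Z = 26 (Z = 2 + (385 - 1*313)/3 = 2 + (385 - 313)/3 = 2 + (⅓)*72 = 2 + 24 = 26)
J(O) = (-958 + O)*(26 + O) (J(O) = (O + 26)*(O - 958) = (26 + O)*(-958 + O) = (-958 + O)*(26 + O))
418308/J(-43) = 418308/(-24908 + (-43)² - 932*(-43)) = 418308/(-24908 + 1849 + 40076) = 418308/17017 = 418308*(1/17017) = 38028/1547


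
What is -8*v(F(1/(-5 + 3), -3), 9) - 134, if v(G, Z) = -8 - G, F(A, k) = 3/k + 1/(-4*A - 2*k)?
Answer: -77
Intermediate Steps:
F(A, k) = 1/(-4*A - 2*k) + 3/k (F(A, k) = 3/k + 1/(-4*A - 2*k) = 1/(-4*A - 2*k) + 3/k)
-8*v(F(1/(-5 + 3), -3), 9) - 134 = -8*(-8 - (5*(-3) + 12/(-5 + 3))/(2*(-3)*(-3 + 2/(-5 + 3)))) - 134 = -8*(-8 - (-1)*(-15 + 12/(-2))/(2*3*(-3 + 2/(-2)))) - 134 = -8*(-8 - (-1)*(-15 + 12*(-½))/(2*3*(-3 + 2*(-½)))) - 134 = -8*(-8 - (-1)*(-15 - 6)/(2*3*(-3 - 1))) - 134 = -8*(-8 - (-1)*(-21)/(2*3*(-4))) - 134 = -8*(-8 - (-1)*(-1)*(-21)/(2*3*4)) - 134 = -8*(-8 - 1*(-7/8)) - 134 = -8*(-8 + 7/8) - 134 = -8*(-57/8) - 134 = 57 - 134 = -77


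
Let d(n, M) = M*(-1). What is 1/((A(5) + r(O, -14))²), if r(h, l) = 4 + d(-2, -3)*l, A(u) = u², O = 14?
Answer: 1/169 ≈ 0.0059172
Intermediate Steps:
d(n, M) = -M
r(h, l) = 4 + 3*l (r(h, l) = 4 + (-1*(-3))*l = 4 + 3*l)
1/((A(5) + r(O, -14))²) = 1/((5² + (4 + 3*(-14)))²) = 1/((25 + (4 - 42))²) = 1/((25 - 38)²) = 1/((-13)²) = 1/169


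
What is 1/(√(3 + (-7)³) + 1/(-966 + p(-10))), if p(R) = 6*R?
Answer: -1026/357909841 - 2105352*I*√85/357909841 ≈ -2.8666e-6 - 0.054233*I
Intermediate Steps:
1/(√(3 + (-7)³) + 1/(-966 + p(-10))) = 1/(√(3 + (-7)³) + 1/(-966 + 6*(-10))) = 1/(√(3 - 343) + 1/(-966 - 60)) = 1/(√(-340) + 1/(-1026)) = 1/(2*I*√85 - 1/1026) = 1/(-1/1026 + 2*I*√85)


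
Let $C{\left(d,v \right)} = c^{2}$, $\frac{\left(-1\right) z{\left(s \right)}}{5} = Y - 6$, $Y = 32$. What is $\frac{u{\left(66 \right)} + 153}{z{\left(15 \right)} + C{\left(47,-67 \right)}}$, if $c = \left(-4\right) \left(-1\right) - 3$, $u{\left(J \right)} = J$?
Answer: $- \frac{73}{43} \approx -1.6977$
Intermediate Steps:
$z{\left(s \right)} = -130$ ($z{\left(s \right)} = - 5 \left(32 - 6\right) = \left(-5\right) 26 = -130$)
$c = 1$ ($c = 4 - 3 = 1$)
$C{\left(d,v \right)} = 1$ ($C{\left(d,v \right)} = 1^{2} = 1$)
$\frac{u{\left(66 \right)} + 153}{z{\left(15 \right)} + C{\left(47,-67 \right)}} = \frac{66 + 153}{-130 + 1} = \frac{219}{-129} = 219 \left(- \frac{1}{129}\right) = - \frac{73}{43}$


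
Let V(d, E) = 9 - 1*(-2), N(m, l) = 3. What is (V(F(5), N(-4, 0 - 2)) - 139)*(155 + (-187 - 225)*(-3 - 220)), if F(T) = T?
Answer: -11779968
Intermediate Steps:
V(d, E) = 11 (V(d, E) = 9 + 2 = 11)
(V(F(5), N(-4, 0 - 2)) - 139)*(155 + (-187 - 225)*(-3 - 220)) = (11 - 139)*(155 + (-187 - 225)*(-3 - 220)) = -128*(155 - 412*(-223)) = -128*(155 + 91876) = -128*92031 = -11779968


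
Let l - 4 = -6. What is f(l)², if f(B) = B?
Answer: 4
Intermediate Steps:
l = -2 (l = 4 - 6 = -2)
f(l)² = (-2)² = 4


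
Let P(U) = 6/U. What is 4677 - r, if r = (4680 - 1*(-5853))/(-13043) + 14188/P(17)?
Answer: -1389921782/39129 ≈ -35522.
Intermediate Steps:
r = 1572928115/39129 (r = (4680 - 1*(-5853))/(-13043) + 14188/((6/17)) = (4680 + 5853)*(-1/13043) + 14188/((6*(1/17))) = 10533*(-1/13043) + 14188/(6/17) = -10533/13043 + 14188*(17/6) = -10533/13043 + 120598/3 = 1572928115/39129 ≈ 40199.)
4677 - r = 4677 - 1*1572928115/39129 = 4677 - 1572928115/39129 = -1389921782/39129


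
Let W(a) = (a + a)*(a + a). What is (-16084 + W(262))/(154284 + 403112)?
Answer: 64623/139349 ≈ 0.46375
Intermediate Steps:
W(a) = 4*a² (W(a) = (2*a)*(2*a) = 4*a²)
(-16084 + W(262))/(154284 + 403112) = (-16084 + 4*262²)/(154284 + 403112) = (-16084 + 4*68644)/557396 = (-16084 + 274576)*(1/557396) = 258492*(1/557396) = 64623/139349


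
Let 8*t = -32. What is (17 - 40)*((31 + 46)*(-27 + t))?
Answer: 54901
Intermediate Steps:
t = -4 (t = (⅛)*(-32) = -4)
(17 - 40)*((31 + 46)*(-27 + t)) = (17 - 40)*((31 + 46)*(-27 - 4)) = -1771*(-31) = -23*(-2387) = 54901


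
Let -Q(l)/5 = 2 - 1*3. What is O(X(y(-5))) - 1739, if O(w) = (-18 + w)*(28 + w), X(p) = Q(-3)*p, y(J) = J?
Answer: -1868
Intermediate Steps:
Q(l) = 5 (Q(l) = -5*(2 - 1*3) = -5*(2 - 3) = -5*(-1) = 5)
X(p) = 5*p
O(X(y(-5))) - 1739 = (-504 + (5*(-5))**2 + 10*(5*(-5))) - 1739 = (-504 + (-25)**2 + 10*(-25)) - 1739 = (-504 + 625 - 250) - 1739 = -129 - 1739 = -1868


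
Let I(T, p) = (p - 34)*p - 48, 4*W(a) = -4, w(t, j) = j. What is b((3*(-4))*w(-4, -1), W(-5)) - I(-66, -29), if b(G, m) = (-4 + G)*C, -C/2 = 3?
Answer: -1827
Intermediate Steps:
C = -6 (C = -2*3 = -6)
W(a) = -1 (W(a) = (1/4)*(-4) = -1)
I(T, p) = -48 + p*(-34 + p) (I(T, p) = (-34 + p)*p - 48 = p*(-34 + p) - 48 = -48 + p*(-34 + p))
b(G, m) = 24 - 6*G (b(G, m) = (-4 + G)*(-6) = 24 - 6*G)
b((3*(-4))*w(-4, -1), W(-5)) - I(-66, -29) = (24 - 6*3*(-4)*(-1)) - (-48 + (-29)**2 - 34*(-29)) = (24 - (-72)*(-1)) - (-48 + 841 + 986) = (24 - 6*12) - 1*1779 = (24 - 72) - 1779 = -48 - 1779 = -1827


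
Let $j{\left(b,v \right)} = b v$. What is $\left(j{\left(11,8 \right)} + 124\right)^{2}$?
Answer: $44944$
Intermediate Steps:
$\left(j{\left(11,8 \right)} + 124\right)^{2} = \left(11 \cdot 8 + 124\right)^{2} = \left(88 + 124\right)^{2} = 212^{2} = 44944$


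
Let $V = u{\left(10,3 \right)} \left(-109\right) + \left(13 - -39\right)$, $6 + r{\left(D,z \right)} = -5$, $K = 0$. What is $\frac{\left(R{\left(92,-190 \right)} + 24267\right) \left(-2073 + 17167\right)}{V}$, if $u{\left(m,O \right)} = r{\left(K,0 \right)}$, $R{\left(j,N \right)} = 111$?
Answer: $\frac{122653844}{417} \approx 2.9413 \cdot 10^{5}$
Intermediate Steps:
$r{\left(D,z \right)} = -11$ ($r{\left(D,z \right)} = -6 - 5 = -11$)
$u{\left(m,O \right)} = -11$
$V = 1251$ ($V = \left(-11\right) \left(-109\right) + \left(13 - -39\right) = 1199 + \left(13 + 39\right) = 1199 + 52 = 1251$)
$\frac{\left(R{\left(92,-190 \right)} + 24267\right) \left(-2073 + 17167\right)}{V} = \frac{\left(111 + 24267\right) \left(-2073 + 17167\right)}{1251} = 24378 \cdot 15094 \cdot \frac{1}{1251} = 367961532 \cdot \frac{1}{1251} = \frac{122653844}{417}$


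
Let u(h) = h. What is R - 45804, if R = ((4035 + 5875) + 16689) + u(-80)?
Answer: -19285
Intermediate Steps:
R = 26519 (R = ((4035 + 5875) + 16689) - 80 = (9910 + 16689) - 80 = 26599 - 80 = 26519)
R - 45804 = 26519 - 45804 = -19285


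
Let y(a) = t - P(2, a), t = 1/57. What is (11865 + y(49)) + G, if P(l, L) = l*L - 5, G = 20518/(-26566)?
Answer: 8912374652/757131 ≈ 11771.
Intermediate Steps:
G = -10259/13283 (G = 20518*(-1/26566) = -10259/13283 ≈ -0.77234)
P(l, L) = -5 + L*l (P(l, L) = L*l - 5 = -5 + L*l)
t = 1/57 ≈ 0.017544
y(a) = 286/57 - 2*a (y(a) = 1/57 - (-5 + a*2) = 1/57 - (-5 + 2*a) = 1/57 + (5 - 2*a) = 286/57 - 2*a)
(11865 + y(49)) + G = (11865 + (286/57 - 2*49)) - 10259/13283 = (11865 + (286/57 - 98)) - 10259/13283 = (11865 - 5300/57) - 10259/13283 = 671005/57 - 10259/13283 = 8912374652/757131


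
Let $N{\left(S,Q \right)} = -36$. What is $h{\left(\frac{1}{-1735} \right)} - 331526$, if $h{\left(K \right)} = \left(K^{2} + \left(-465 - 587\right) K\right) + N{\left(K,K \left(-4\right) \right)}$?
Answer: $- \frac{998074396229}{3010225} \approx -3.3156 \cdot 10^{5}$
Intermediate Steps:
$h{\left(K \right)} = -36 + K^{2} - 1052 K$ ($h{\left(K \right)} = \left(K^{2} + \left(-465 - 587\right) K\right) - 36 = \left(K^{2} - 1052 K\right) - 36 = -36 + K^{2} - 1052 K$)
$h{\left(\frac{1}{-1735} \right)} - 331526 = \left(-36 + \left(\frac{1}{-1735}\right)^{2} - \frac{1052}{-1735}\right) - 331526 = \left(-36 + \left(- \frac{1}{1735}\right)^{2} - - \frac{1052}{1735}\right) - 331526 = \left(-36 + \frac{1}{3010225} + \frac{1052}{1735}\right) - 331526 = - \frac{106542879}{3010225} - 331526 = - \frac{998074396229}{3010225}$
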